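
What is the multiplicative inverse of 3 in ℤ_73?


Use the extended Euclidean algorithm to write 1 = 3·s + 73·t; then s mod 73 is the inverse.
Euclidean algorithm:
  3 = 0·73 + 3
  73 = 24·3 + 1
  3 = 3·1 + 0
gcd(3,73) = 1
Back-substitution gives: 3·(-24) + 73·(1) = 1
So 3⁻¹ ≡ -24 ≡ 49 (mod 73)
Check: 3 × 49 = 147 ≡ 1 (mod 73) ✓

3⁻¹ ≡ 49 (mod 73)


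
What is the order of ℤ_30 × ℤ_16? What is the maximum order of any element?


|ℤ_30 × ℤ_16| = 30 × 16 = 480
Max element order = lcm(30,16) = 240
Cyclic? No (gcd=2)

|ℤ_30×ℤ_16| = 480, max element order = 240


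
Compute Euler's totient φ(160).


Factor n: 160 = 2^5 × 5
φ(n) = n · ∏(1 - 1/p) over distinct primes p | n
φ(160) = 160 · (1 - 1/2) · (1 - 1/5) = 64

φ(160) = 64


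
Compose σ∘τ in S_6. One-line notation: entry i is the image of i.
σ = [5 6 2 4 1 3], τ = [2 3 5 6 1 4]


σ∘τ: apply τ first, then σ
1 →τ 2 →σ 6
2 →τ 3 →σ 2
3 →τ 5 →σ 1
4 →τ 6 →σ 3
5 →τ 1 →σ 5
6 →τ 4 →σ 4

σ∘τ = [6 2 1 3 5 4]


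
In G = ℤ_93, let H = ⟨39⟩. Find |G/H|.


|⟨39⟩| = n / gcd(39, 93) = 93 / 3 = 31
H is normal (ℤ_93 is abelian).
|G/H| = |G| / |H| = 93 / 31 = 3

|G/H| = 3


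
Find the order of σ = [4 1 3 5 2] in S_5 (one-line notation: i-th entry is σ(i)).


Cycle decomposition: (1 4 5 2)
Cycle lengths: 4
Order = lcm(4) = 4

ord(σ) = 4


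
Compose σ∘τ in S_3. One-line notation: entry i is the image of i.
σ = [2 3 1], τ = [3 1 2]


σ∘τ: apply τ first, then σ
1 →τ 3 →σ 1
2 →τ 1 →σ 2
3 →τ 2 →σ 3

σ∘τ = [1 2 3]


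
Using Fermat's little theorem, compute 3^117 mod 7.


Fermat's little theorem: if p is prime and gcd(a,p)=1, then a^(p-1) ≡ 1 (mod p)
p = 7 is prime, gcd(3,7) = 1
Reduce exponent: 117 mod 6 = 3
So 3^117 ≡ 3^3 (mod 7)
3^3 mod 7 = 6

3^117 ≡ 6 (mod 7)


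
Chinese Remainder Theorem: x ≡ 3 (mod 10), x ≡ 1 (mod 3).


m₁ = 10, m₂ = 3, gcd = 1, so CRT applies. M = m₁·m₂ = 30
Let M₁ = M/m₁ = 3, M₂ = M/m₂ = 10
Find y₁ ≡ M₁⁻¹ (mod m₁): 3⁻¹ ≡ 7 (mod 10)
Find y₂ ≡ M₂⁻¹ (mod m₂): 10⁻¹ ≡ 1 (mod 3)
x = a₁·M₁·y₁ + a₂·M₂·y₂ = 3·3·7 + 1·10·1 = 73
Reduce mod 30: x ≡ 13
Check: 13 mod 10 = 3 ✓, 13 mod 3 = 1 ✓

x ≡ 13 (mod 30)


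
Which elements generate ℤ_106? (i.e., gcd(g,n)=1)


g generates ℤ_n iff gcd(g,n) = 1
Prime factors of 106: 2, 53
Generators are g ∈ {1,...,105} not divisible by any of these primes.
Generators: {1, 3, 5, 7, 9, 11, 13, 15, 17, 19, 21, 23, 25, 27, 29, 31, 33, 35, 37, 39, 41, 43, 45, 47, 49, 51, 55, 57, 59, 61, 63, 65, 67, 69, 71, 73, 75, 77, 79, 81, 83, 85, 87, 89, 91, 93, 95, 97, 99, 101, 103, 105}
Number of generators = φ(106) = 52

Generators of ℤ_106 = {1, 3, 5, 7, 9, 11, 13, 15, 17, 19, 21, 23, 25, 27, 29, 31, 33, 35, 37, 39, 41, 43, 45, 47, 49, 51, 55, 57, 59, 61, 63, 65, 67, 69, 71, 73, 75, 77, 79, 81, 83, 85, 87, 89, 91, 93, 95, 97, 99, 101, 103, 105}


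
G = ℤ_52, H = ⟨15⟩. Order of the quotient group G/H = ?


|⟨15⟩| = n / gcd(15, 52) = 52 / 1 = 52
H is normal (ℤ_52 is abelian).
|G/H| = |G| / |H| = 52 / 52 = 1

|G/H| = 1


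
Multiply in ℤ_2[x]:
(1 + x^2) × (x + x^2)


Expand and collect like terms; reduce coefficients mod 2:
x^0: 1·0 = 0 ≡ 0 (mod 2)
x^1: 1·1 + 0·0 = 1 ≡ 1 (mod 2)
x^2: 1·1 + 0·1 + 1·0 = 1 ≡ 1 (mod 2)
x^3: 0·1 + 1·1 = 1 ≡ 1 (mod 2)
x^4: 1·1 = 1 ≡ 1 (mod 2)
Result: x + x^2 + x^3 + x^4

f · g = x + x^2 + x^3 + x^4


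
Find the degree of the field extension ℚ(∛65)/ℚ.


∛65 has minimal polynomial x³ - 65 (irreducible over ℚ since 65 is not a perfect cube)

[ℚ(∛65)/ℚ] = 3


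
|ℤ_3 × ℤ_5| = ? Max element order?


|ℤ_3 × ℤ_5| = 3 × 5 = 15
Max element order = lcm(3,5) = 15
Cyclic? Yes (gcd=1)

|ℤ_3×ℤ_5| = 15, max element order = 15


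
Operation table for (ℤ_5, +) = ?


Elements: {0, 1, 2, 3, 4}
Operation: addition mod 5
Entry (a, b) = (a + b) mod 5

Cayley table:
  | 0 | 1 | 2 | 3 | 4
0 | 0 | 1 | 2 | 3 | 4
1 | 1 | 2 | 3 | 4 | 0
2 | 2 | 3 | 4 | 0 | 1
3 | 3 | 4 | 0 | 1 | 2
4 | 4 | 0 | 1 | 2 | 3


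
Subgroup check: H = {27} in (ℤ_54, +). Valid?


Subgroup test for H = {27} in (ℤ_54, +):
(1) 0 ∈ H? No
(2) Closure: for all a,b ∈ H, (a+b) mod 54 ∈ H? No  [counterexample: 27 + 27 = 0 ∉ H]
(3) Inverses: for all a ∈ H, -a mod 54 ∈ H? Yes

No, H is not a subgroup of ℤ_54


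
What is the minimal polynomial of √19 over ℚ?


√19 satisfies x² - 19 = 0, irreducible over ℚ since 19 is squarefree

Minimal polynomial: x² - 19


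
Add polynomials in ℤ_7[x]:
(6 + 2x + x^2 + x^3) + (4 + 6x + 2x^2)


Add coefficients mod 7:
x^0: 6 + 4 = 3 (mod 7)
x^1: 2 + 6 = 1 (mod 7)
x^2: 1 + 2 = 3 (mod 7)
x^3: 1 + 0 = 1 (mod 7)
Result: 3 + x + 3x^2 + x^3

f + g = 3 + x + 3x^2 + x^3


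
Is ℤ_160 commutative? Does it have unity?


ℤ_160 is a commutative ring with unity 1; 160 = 2×80 is composite, so 2·80 ≡ 0 gives zero divisors (not an integral domain)
Commutative: Yes
Integral domain: No
Has unity: Yes

ℤ_160: Commutative=Yes, Unity=Yes


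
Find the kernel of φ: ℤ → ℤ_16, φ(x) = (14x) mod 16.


Kernel = preimage of identity
ker(φ) = {x ∈ ℤ : 14x ≡ 0 (mod 16)}. gcd(14,16) = 2, so 14x ≡ 0 (mod 16) ⟺ x ≡ 0 (mod 16/2 = 8). Hence ker(φ) = 8ℤ

ker(φ) = 8ℤ


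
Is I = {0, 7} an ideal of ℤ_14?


Check ideal conditions for I = {0, 7} in ℤ_14:
(1) I is an additive subgroup? Yes
(2) For r ∈ ℤ_14 and a ∈ I: r·a ∈ I? Yes

Yes, I is an ideal of ℤ_14


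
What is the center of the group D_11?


Z(G) = {g ∈ G | gx = xg for all x ∈ G}
For odd n, Z(D_n) = {e}: no nontrivial rotation commutes with all reflections

Z(D_11) = {e}


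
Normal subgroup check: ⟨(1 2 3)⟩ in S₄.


H = ⟨(1 2 3)⟩ in S₄
(1 4)(1 2 3)(1 4)⁻¹ = (4 2 3) ∉ ⟨(1 2 3)⟩

No, not a normal subgroup


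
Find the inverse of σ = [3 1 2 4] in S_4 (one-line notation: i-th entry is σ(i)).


To find σ⁻¹, swap domain and range:
σ(1) = 3 → σ⁻¹(3) = 1
σ(2) = 1 → σ⁻¹(1) = 2
σ(3) = 2 → σ⁻¹(2) = 3
σ(4) = 4 → σ⁻¹(4) = 4

σ⁻¹ = [2 3 1 4]


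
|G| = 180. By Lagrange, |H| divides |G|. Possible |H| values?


Lagrange's theorem: |H| divides |G|
|G| = 180
Divisors of 180: 1, 2, 3, 4, 5, 6, 9, 10, 12, 15, 18, 20, 30, 36, 45, 60, 90, 180

Possible subgroup orders: {1, 2, 3, 4, 5, 6, 9, 10, 12, 15, 18, 20, 30, 36, 45, 60, 90, 180}


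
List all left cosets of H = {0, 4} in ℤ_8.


H = {0, 4}, |H| = 2
Number of cosets = |G|/|H| = 8/2 = 4
0 + H = {0, 4}
1 + H = {1, 5}
2 + H = {2, 6}
3 + H = {3, 7}

Cosets: 0+H={0,4}; 1+H={1,5}; 2+H={2,6}; 3+H={3,7}


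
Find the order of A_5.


|A_n| = n!/2 (even permutations)
|A_5| = 5!/2 = 120/2 = 60

|A_5| = 60


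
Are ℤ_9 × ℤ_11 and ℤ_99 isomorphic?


Comparing ℤ_9 × ℤ_11 and ℤ_99:
gcd(9,11) = 1, so ℤ_9 × ℤ_11 ≅ ℤ_99 (CRT)

Yes, ℤ_9 × ℤ_11 ≅ ℤ_99


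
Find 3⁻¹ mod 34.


Use the extended Euclidean algorithm to write 1 = 3·s + 34·t; then s mod 34 is the inverse.
Euclidean algorithm:
  3 = 0·34 + 3
  34 = 11·3 + 1
  3 = 3·1 + 0
gcd(3,34) = 1
Back-substitution gives: 3·(-11) + 34·(1) = 1
So 3⁻¹ ≡ -11 ≡ 23 (mod 34)
Check: 3 × 23 = 69 ≡ 1 (mod 34) ✓

3⁻¹ ≡ 23 (mod 34)


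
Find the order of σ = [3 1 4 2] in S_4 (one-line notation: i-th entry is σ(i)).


Cycle decomposition: (1 3 4 2)
Cycle lengths: 4
Order = lcm(4) = 4

ord(σ) = 4


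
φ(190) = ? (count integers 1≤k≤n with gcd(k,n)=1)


Factor n: 190 = 2 × 5 × 19
φ(n) = n · ∏(1 - 1/p) over distinct primes p | n
φ(190) = 190 · (1 - 1/2) · (1 - 1/5) · (1 - 1/19) = 72

φ(190) = 72


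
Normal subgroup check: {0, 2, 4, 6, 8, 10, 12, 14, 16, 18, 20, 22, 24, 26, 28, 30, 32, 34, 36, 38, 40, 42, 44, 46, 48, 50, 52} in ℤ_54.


H = {0, 2, 4, 6, 8, 10, 12, 14, 16, 18, 20, 22, 24, 26, 28, 30, 32, 34, 36, 38, 40, 42, 44, 46, 48, 50, 52} in ℤ_54
ℤ_54 is abelian; every subgroup of an abelian group is normal

Yes, normal subgroup


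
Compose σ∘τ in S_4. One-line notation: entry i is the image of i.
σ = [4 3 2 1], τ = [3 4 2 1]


σ∘τ: apply τ first, then σ
1 →τ 3 →σ 2
2 →τ 4 →σ 1
3 →τ 2 →σ 3
4 →τ 1 →σ 4

σ∘τ = [2 1 3 4]


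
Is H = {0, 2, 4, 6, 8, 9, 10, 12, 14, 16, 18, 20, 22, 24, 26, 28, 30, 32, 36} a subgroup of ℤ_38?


Subgroup test for H = {0, 2, 4, 6, 8, 9, 10, 12, 14, 16, 18, 20, 22, 24, 26, 28, 30, 32, 36} in (ℤ_38, +):
(1) 0 ∈ H? Yes
(2) Closure: for all a,b ∈ H, (a+b) mod 38 ∈ H? No  [counterexample: 2 + 9 = 11 ∉ H]
(3) Inverses: for all a ∈ H, -a mod 38 ∈ H? No

No, H is not a subgroup of ℤ_38


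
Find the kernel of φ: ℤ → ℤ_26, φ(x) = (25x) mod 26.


Kernel = preimage of identity
ker(φ) = {x ∈ ℤ : 25x ≡ 0 (mod 26)}. gcd(25,26) = 1, so 25x ≡ 0 (mod 26) ⟺ x ≡ 0 (mod 26/1 = 26). Hence ker(φ) = 26ℤ

ker(φ) = 26ℤ


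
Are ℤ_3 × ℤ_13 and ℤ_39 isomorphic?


Comparing ℤ_3 × ℤ_13 and ℤ_39:
gcd(3,13) = 1, so ℤ_3 × ℤ_13 ≅ ℤ_39 (CRT)

Yes, ℤ_3 × ℤ_13 ≅ ℤ_39


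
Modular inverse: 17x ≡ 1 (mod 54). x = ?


Use the extended Euclidean algorithm to write 1 = 17·s + 54·t; then s mod 54 is the inverse.
Euclidean algorithm:
  17 = 0·54 + 17
  54 = 3·17 + 3
  17 = 5·3 + 2
  3 = 1·2 + 1
  2 = 2·1 + 0
gcd(17,54) = 1
Back-substitution gives: 17·(-19) + 54·(6) = 1
So 17⁻¹ ≡ -19 ≡ 35 (mod 54)
Check: 17 × 35 = 595 ≡ 1 (mod 54) ✓

17⁻¹ ≡ 35 (mod 54)


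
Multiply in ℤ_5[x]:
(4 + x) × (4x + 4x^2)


Expand and collect like terms; reduce coefficients mod 5:
x^0: 4·0 = 0 ≡ 0 (mod 5)
x^1: 4·4 + 1·0 = 16 ≡ 1 (mod 5)
x^2: 4·4 + 1·4 = 20 ≡ 0 (mod 5)
x^3: 1·4 = 4 ≡ 4 (mod 5)
Result: x + 4x^3

f · g = x + 4x^3


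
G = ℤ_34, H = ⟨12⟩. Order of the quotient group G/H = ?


|⟨12⟩| = n / gcd(12, 34) = 34 / 2 = 17
H is normal (ℤ_34 is abelian).
|G/H| = |G| / |H| = 34 / 17 = 2

|G/H| = 2


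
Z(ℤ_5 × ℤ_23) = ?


Z(G) = {g ∈ G | gx = xg for all x ∈ G}
Direct product of abelian groups is abelian, so Z(G) = G

Z(ℤ_5 × ℤ_23) = ℤ_5 × ℤ_23


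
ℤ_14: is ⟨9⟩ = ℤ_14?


g generates ℤ_n iff gcd(g, n) = 1
gcd(9, 14) = 1
Since gcd = 1, 9 is a generator.

Yes, 9 generates ℤ_14


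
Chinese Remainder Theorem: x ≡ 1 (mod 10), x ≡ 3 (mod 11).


m₁ = 10, m₂ = 11, gcd = 1, so CRT applies. M = m₁·m₂ = 110
Let M₁ = M/m₁ = 11, M₂ = M/m₂ = 10
Find y₁ ≡ M₁⁻¹ (mod m₁): 11⁻¹ ≡ 1 (mod 10)
Find y₂ ≡ M₂⁻¹ (mod m₂): 10⁻¹ ≡ 10 (mod 11)
x = a₁·M₁·y₁ + a₂·M₂·y₂ = 1·11·1 + 3·10·10 = 311
Reduce mod 110: x ≡ 91
Check: 91 mod 10 = 1 ✓, 91 mod 11 = 3 ✓

x ≡ 91 (mod 110)


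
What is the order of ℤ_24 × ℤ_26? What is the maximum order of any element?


|ℤ_24 × ℤ_26| = 24 × 26 = 624
Max element order = lcm(24,26) = 312
Cyclic? No (gcd=2)

|ℤ_24×ℤ_26| = 624, max element order = 312


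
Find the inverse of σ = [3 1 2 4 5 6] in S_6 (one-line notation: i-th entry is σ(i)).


To find σ⁻¹, swap domain and range:
σ(1) = 3 → σ⁻¹(3) = 1
σ(2) = 1 → σ⁻¹(1) = 2
σ(3) = 2 → σ⁻¹(2) = 3
σ(4) = 4 → σ⁻¹(4) = 4
σ(5) = 5 → σ⁻¹(5) = 5
σ(6) = 6 → σ⁻¹(6) = 6

σ⁻¹ = [2 3 1 4 5 6]


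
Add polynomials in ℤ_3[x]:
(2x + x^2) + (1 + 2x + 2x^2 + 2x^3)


Add coefficients mod 3:
x^0: 0 + 1 = 1 (mod 3)
x^1: 2 + 2 = 1 (mod 3)
x^2: 1 + 2 = 0 (mod 3)
x^3: 0 + 2 = 2 (mod 3)
Result: 1 + x + 2x^3

f + g = 1 + x + 2x^3


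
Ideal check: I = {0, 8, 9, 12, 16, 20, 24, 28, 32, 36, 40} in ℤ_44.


Check ideal conditions for I = {0, 8, 9, 12, 16, 20, 24, 28, 32, 36, 40} in ℤ_44:
(1) I is an additive subgroup? No
(2) For r ∈ ℤ_44 and a ∈ I: r·a ∈ I? No  [counterexample: r=2, a=9, r·a mod 44 = 18 ∉ I]

No, I is not an ideal of ℤ_44


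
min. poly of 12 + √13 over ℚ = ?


Let α = 12 + √13. Then α - 12 = √13, so (α - 12)² = 13, giving α² - 24α + 131 = 0. Degree 2 and α ∉ ℚ, so this is the minimal polynomial.

Minimal polynomial: x² - 24x + 131


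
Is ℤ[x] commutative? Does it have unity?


Polynomial ring over ℤ (an integral domain) is a commutative integral domain with unity 1
Commutative: Yes
Integral domain: Yes
Has unity: Yes

ℤ[x]: Commutative=Yes, Unity=Yes


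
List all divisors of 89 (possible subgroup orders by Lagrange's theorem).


Lagrange's theorem: |H| divides |G|
|G| = 89
Divisors of 89: 1, 89

Possible subgroup orders: {1, 89}


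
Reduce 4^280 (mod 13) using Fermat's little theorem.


Fermat's little theorem: if p is prime and gcd(a,p)=1, then a^(p-1) ≡ 1 (mod p)
p = 13 is prime, gcd(4,13) = 1
Reduce exponent: 280 mod 12 = 4
So 4^280 ≡ 4^4 (mod 13)
4^4 mod 13 = 9

4^280 ≡ 9 (mod 13)


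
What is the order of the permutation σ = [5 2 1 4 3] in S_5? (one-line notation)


Cycle decomposition: (1 5 3)
Cycle lengths: 3
Order = lcm(3) = 3

ord(σ) = 3


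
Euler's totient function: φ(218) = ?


Factor n: 218 = 2 × 109
φ(n) = n · ∏(1 - 1/p) over distinct primes p | n
φ(218) = 218 · (1 - 1/2) · (1 - 1/109) = 108

φ(218) = 108


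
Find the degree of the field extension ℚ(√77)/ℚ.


√77 has minimal polynomial x² - 77 (irreducible over ℚ since 77 is squarefree)

[ℚ(√77)/ℚ] = 2


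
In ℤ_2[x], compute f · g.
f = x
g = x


Expand and collect like terms; reduce coefficients mod 2:
x^0: 0·0 = 0 ≡ 0 (mod 2)
x^1: 0·1 + 1·0 = 0 ≡ 0 (mod 2)
x^2: 1·1 = 1 ≡ 1 (mod 2)
Result: x^2

f · g = x^2


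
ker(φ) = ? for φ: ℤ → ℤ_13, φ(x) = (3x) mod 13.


Kernel = preimage of identity
ker(φ) = {x ∈ ℤ : 3x ≡ 0 (mod 13)}. gcd(3,13) = 1, so 3x ≡ 0 (mod 13) ⟺ x ≡ 0 (mod 13/1 = 13). Hence ker(φ) = 13ℤ

ker(φ) = 13ℤ


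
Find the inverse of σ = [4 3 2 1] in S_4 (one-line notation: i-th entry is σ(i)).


To find σ⁻¹, swap domain and range:
σ(1) = 4 → σ⁻¹(4) = 1
σ(2) = 3 → σ⁻¹(3) = 2
σ(3) = 2 → σ⁻¹(2) = 3
σ(4) = 1 → σ⁻¹(1) = 4

σ⁻¹ = [4 3 2 1]


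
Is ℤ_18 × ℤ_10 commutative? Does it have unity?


Direct product ring; commutative with unity (1,1); but (1,0)·(0,1) = (0,0) gives zero divisors, so not an integral domain
Commutative: Yes
Integral domain: No
Has unity: Yes

ℤ_18 × ℤ_10: Commutative=Yes, Unity=Yes


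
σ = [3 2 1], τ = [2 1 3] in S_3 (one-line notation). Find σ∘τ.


σ∘τ: apply τ first, then σ
1 →τ 2 →σ 2
2 →τ 1 →σ 3
3 →τ 3 →σ 1

σ∘τ = [2 3 1]


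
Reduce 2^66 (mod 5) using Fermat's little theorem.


Fermat's little theorem: if p is prime and gcd(a,p)=1, then a^(p-1) ≡ 1 (mod p)
p = 5 is prime, gcd(2,5) = 1
Reduce exponent: 66 mod 4 = 2
So 2^66 ≡ 2^2 (mod 5)
2^2 mod 5 = 4

2^66 ≡ 4 (mod 5)


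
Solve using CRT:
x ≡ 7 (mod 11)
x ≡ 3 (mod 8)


m₁ = 11, m₂ = 8, gcd = 1, so CRT applies. M = m₁·m₂ = 88
Let M₁ = M/m₁ = 8, M₂ = M/m₂ = 11
Find y₁ ≡ M₁⁻¹ (mod m₁): 8⁻¹ ≡ 7 (mod 11)
Find y₂ ≡ M₂⁻¹ (mod m₂): 11⁻¹ ≡ 3 (mod 8)
x = a₁·M₁·y₁ + a₂·M₂·y₂ = 7·8·7 + 3·11·3 = 491
Reduce mod 88: x ≡ 51
Check: 51 mod 11 = 7 ✓, 51 mod 8 = 3 ✓

x ≡ 51 (mod 88)


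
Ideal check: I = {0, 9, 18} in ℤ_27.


Check ideal conditions for I = {0, 9, 18} in ℤ_27:
(1) I is an additive subgroup? Yes
(2) For r ∈ ℤ_27 and a ∈ I: r·a ∈ I? Yes

Yes, I is an ideal of ℤ_27


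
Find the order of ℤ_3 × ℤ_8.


|A × B| = |A| · |B|
|ℤ_3 × ℤ_8| = 3 × 8 = 24

|ℤ_3 × ℤ_8| = 24


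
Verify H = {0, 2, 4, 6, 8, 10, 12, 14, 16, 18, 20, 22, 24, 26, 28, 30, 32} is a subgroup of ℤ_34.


Subgroup test for H = {0, 2, 4, 6, 8, 10, 12, 14, 16, 18, 20, 22, 24, 26, 28, 30, 32} in (ℤ_34, +):
(1) 0 ∈ H? Yes
(2) Closure: for all a,b ∈ H, (a+b) mod 34 ∈ H? Yes
(3) Inverses: for all a ∈ H, -a mod 34 ∈ H? Yes

Yes, H is a subgroup of ℤ_34


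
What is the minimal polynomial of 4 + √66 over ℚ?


Let α = 4 + √66. Then α - 4 = √66, so (α - 4)² = 66, giving α² - 8α - 50 = 0. Degree 2 and α ∉ ℚ, so this is the minimal polynomial.

Minimal polynomial: x² - 8x - 50


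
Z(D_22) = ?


Z(G) = {g ∈ G | gx = xg for all x ∈ G}
For even n, Z(D_n) = {e, r^(n/2)}: the 180° rotation r^11 commutes with every reflection and rotation

Z(D_22) = {e, r^11}


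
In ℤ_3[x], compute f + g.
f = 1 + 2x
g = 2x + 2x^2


Add coefficients mod 3:
x^0: 1 + 0 = 1 (mod 3)
x^1: 2 + 2 = 1 (mod 3)
x^2: 0 + 2 = 2 (mod 3)
Result: 1 + x + 2x^2

f + g = 1 + x + 2x^2


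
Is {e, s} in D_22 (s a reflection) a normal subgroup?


H = {e, s} in D_22 (s a reflection)
r·s·r⁻¹ = sr⁻² ≠ s for n ≥ 3, so {e, s} is not closed under conjugation

No, not a normal subgroup


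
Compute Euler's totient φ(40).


Factor n: 40 = 2^3 × 5
φ(n) = n · ∏(1 - 1/p) over distinct primes p | n
φ(40) = 40 · (1 - 1/2) · (1 - 1/5) = 16

φ(40) = 16


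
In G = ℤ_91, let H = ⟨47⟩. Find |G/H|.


|⟨47⟩| = n / gcd(47, 91) = 91 / 1 = 91
H is normal (ℤ_91 is abelian).
|G/H| = |G| / |H| = 91 / 91 = 1

|G/H| = 1


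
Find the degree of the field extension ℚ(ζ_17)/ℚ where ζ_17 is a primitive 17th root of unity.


[ℚ(ζ_n):ℚ] = deg Φ_n(x) = φ(n). Here φ(17) = 16

[ℚ(ζ_17)/ℚ where ζ_17 is a primitive 17th root of unity] = 16


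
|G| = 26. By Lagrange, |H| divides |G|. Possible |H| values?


Lagrange's theorem: |H| divides |G|
|G| = 26
Divisors of 26: 1, 2, 13, 26

Possible subgroup orders: {1, 2, 13, 26}


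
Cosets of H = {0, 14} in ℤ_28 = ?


H = {0, 14}, |H| = 2
Number of cosets = |G|/|H| = 28/2 = 14
0 + H = {0, 14}
1 + H = {1, 15}
2 + H = {2, 16}
3 + H = {3, 17}
4 + H = {4, 18}
5 + H = {5, 19}
6 + H = {6, 20}
7 + H = {7, 21}
8 + H = {8, 22}
9 + H = {9, 23}
10 + H = {10, 24}
11 + H = {11, 25}
12 + H = {12, 26}
13 + H = {13, 27}

Cosets: 0+H={0,14}; 1+H={1,15}; 2+H={2,16}; 3+H={3,17}; 4+H={4,18}; 5+H={5,19}; 6+H={6,20}; 7+H={7,21}; 8+H={8,22}; 9+H={9,23}; 10+H={10,24}; 11+H={11,25}; 12+H={12,26}; 13+H={13,27}


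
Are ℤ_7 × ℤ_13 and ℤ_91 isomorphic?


Comparing ℤ_7 × ℤ_13 and ℤ_91:
gcd(7,13) = 1, so ℤ_7 × ℤ_13 ≅ ℤ_91 (CRT)

Yes, ℤ_7 × ℤ_13 ≅ ℤ_91


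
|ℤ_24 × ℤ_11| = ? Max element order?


|ℤ_24 × ℤ_11| = 24 × 11 = 264
Max element order = lcm(24,11) = 264
Cyclic? Yes (gcd=1)

|ℤ_24×ℤ_11| = 264, max element order = 264


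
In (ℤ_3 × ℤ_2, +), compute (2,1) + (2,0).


Operation: componentwise addition mod (3, 2)
(2,1) + (2,0) = ((a₁+b₁) mod 3, (a₂+b₂) mod 2) with a = (2,1), b = (2,0)

(2,1) + (2,0) = (1,1)


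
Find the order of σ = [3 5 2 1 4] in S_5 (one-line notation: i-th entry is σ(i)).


Cycle decomposition: (1 3 2 5 4)
Cycle lengths: 5
Order = lcm(5) = 5

ord(σ) = 5


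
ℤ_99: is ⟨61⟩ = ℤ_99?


g generates ℤ_n iff gcd(g, n) = 1
gcd(61, 99) = 1
Since gcd = 1, 61 is a generator.

Yes, 61 generates ℤ_99


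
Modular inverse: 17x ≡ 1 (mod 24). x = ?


Use the extended Euclidean algorithm to write 1 = 17·s + 24·t; then s mod 24 is the inverse.
Euclidean algorithm:
  17 = 0·24 + 17
  24 = 1·17 + 7
  17 = 2·7 + 3
  7 = 2·3 + 1
  3 = 3·1 + 0
gcd(17,24) = 1
Back-substitution gives: 17·(-7) + 24·(5) = 1
So 17⁻¹ ≡ -7 ≡ 17 (mod 24)
Check: 17 × 17 = 289 ≡ 1 (mod 24) ✓

17⁻¹ ≡ 17 (mod 24)


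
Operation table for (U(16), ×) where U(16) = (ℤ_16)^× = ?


Elements: {1, 3, 5, 7, 9, 11, 13, 15}
Operation: multiplication mod 16
Entry (a, b) = (a × b) mod 16

Cayley table:
   |  1 |  3 |  5 |  7 |  9 | 11 | 13 | 15
 1 |  1 |  3 |  5 |  7 |  9 | 11 | 13 | 15
 3 |  3 |  9 | 15 |  5 | 11 |  1 |  7 | 13
 5 |  5 | 15 |  9 |  3 | 13 |  7 |  1 | 11
 7 |  7 |  5 |  3 |  1 | 15 | 13 | 11 |  9
 9 |  9 | 11 | 13 | 15 |  1 |  3 |  5 |  7
11 | 11 |  1 |  7 | 13 |  3 |  9 | 15 |  5
13 | 13 |  7 |  1 | 11 |  5 | 15 |  9 |  3
15 | 15 | 13 | 11 |  9 |  7 |  5 |  3 |  1


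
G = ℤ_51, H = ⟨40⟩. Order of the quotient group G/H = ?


|⟨40⟩| = n / gcd(40, 51) = 51 / 1 = 51
H is normal (ℤ_51 is abelian).
|G/H| = |G| / |H| = 51 / 51 = 1

|G/H| = 1


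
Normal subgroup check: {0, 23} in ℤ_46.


H = {0, 23} in ℤ_46
ℤ_46 is abelian; every subgroup of an abelian group is normal

Yes, normal subgroup


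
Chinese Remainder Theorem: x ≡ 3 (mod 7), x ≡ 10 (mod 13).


m₁ = 7, m₂ = 13, gcd = 1, so CRT applies. M = m₁·m₂ = 91
Let M₁ = M/m₁ = 13, M₂ = M/m₂ = 7
Find y₁ ≡ M₁⁻¹ (mod m₁): 13⁻¹ ≡ 6 (mod 7)
Find y₂ ≡ M₂⁻¹ (mod m₂): 7⁻¹ ≡ 2 (mod 13)
x = a₁·M₁·y₁ + a₂·M₂·y₂ = 3·13·6 + 10·7·2 = 374
Reduce mod 91: x ≡ 10
Check: 10 mod 7 = 3 ✓, 10 mod 13 = 10 ✓

x ≡ 10 (mod 91)


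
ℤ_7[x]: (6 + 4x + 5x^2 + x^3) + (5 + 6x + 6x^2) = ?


Add coefficients mod 7:
x^0: 6 + 5 = 4 (mod 7)
x^1: 4 + 6 = 3 (mod 7)
x^2: 5 + 6 = 4 (mod 7)
x^3: 1 + 0 = 1 (mod 7)
Result: 4 + 3x + 4x^2 + x^3

f + g = 4 + 3x + 4x^2 + x^3


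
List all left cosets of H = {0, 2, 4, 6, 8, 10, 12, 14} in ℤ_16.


H = {0, 2, 4, 6, 8, 10, 12, 14}, |H| = 8
Number of cosets = |G|/|H| = 16/8 = 2
0 + H = {0, 2, 4, 6, 8, 10, 12, 14}
1 + H = {1, 3, 5, 7, 9, 11, 13, 15}

Cosets: 0+H={0,2,4,6,8,10,12,14}; 1+H={1,3,5,7,9,11,13,15}


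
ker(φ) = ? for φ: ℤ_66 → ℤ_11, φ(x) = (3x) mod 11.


Kernel = preimage of identity
ker(φ) = {x ∈ ℤ_66 : 3x ≡ 0 (mod 11)}. Since 11 | 66, φ is well-defined. The kernel is the cyclic subgroup ⟨11⟩ of ℤ_66 (order 6), i.e. {0, 11, 22, 33, 44, 55}

ker(φ) = {0, 11, 22, 33, 44, 55}


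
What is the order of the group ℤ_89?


ℤ_n has n elements.

|ℤ_89| = 89


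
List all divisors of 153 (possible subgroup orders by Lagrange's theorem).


Lagrange's theorem: |H| divides |G|
|G| = 153
Divisors of 153: 1, 3, 9, 17, 51, 153

Possible subgroup orders: {1, 3, 9, 17, 51, 153}


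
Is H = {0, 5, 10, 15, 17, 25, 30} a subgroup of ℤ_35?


Subgroup test for H = {0, 5, 10, 15, 17, 25, 30} in (ℤ_35, +):
(1) 0 ∈ H? Yes
(2) Closure: for all a,b ∈ H, (a+b) mod 35 ∈ H? No  [counterexample: 5 + 15 = 20 ∉ H]
(3) Inverses: for all a ∈ H, -a mod 35 ∈ H? No

No, H is not a subgroup of ℤ_35


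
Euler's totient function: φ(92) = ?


Factor n: 92 = 2^2 × 23
φ(n) = n · ∏(1 - 1/p) over distinct primes p | n
φ(92) = 92 · (1 - 1/2) · (1 - 1/23) = 44

φ(92) = 44


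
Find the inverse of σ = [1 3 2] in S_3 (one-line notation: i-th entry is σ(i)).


To find σ⁻¹, swap domain and range:
σ(1) = 1 → σ⁻¹(1) = 1
σ(2) = 3 → σ⁻¹(3) = 2
σ(3) = 2 → σ⁻¹(2) = 3

σ⁻¹ = [1 3 2]


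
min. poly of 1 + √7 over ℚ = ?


Let α = 1 + √7. Then α - 1 = √7, so (α - 1)² = 7, giving α² - 2α - 6 = 0. Degree 2 and α ∉ ℚ, so this is the minimal polynomial.

Minimal polynomial: x² - 2x - 6


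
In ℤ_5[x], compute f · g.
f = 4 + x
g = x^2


Expand and collect like terms; reduce coefficients mod 5:
x^0: 4·0 = 0 ≡ 0 (mod 5)
x^1: 4·0 + 1·0 = 0 ≡ 0 (mod 5)
x^2: 4·1 + 1·0 = 4 ≡ 4 (mod 5)
x^3: 1·1 = 1 ≡ 1 (mod 5)
Result: 4x^2 + x^3

f · g = 4x^2 + x^3


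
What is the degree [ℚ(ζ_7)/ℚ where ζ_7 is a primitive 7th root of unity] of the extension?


[ℚ(ζ_n):ℚ] = deg Φ_n(x) = φ(n). Here φ(7) = 6

[ℚ(ζ_7)/ℚ where ζ_7 is a primitive 7th root of unity] = 6


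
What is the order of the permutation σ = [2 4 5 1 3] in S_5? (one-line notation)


Cycle decomposition: (1 2 4) (3 5)
Cycle lengths: 3, 2
Order = lcm(3, 2) = 6

ord(σ) = 6


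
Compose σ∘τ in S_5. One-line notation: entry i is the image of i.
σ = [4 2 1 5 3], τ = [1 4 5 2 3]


σ∘τ: apply τ first, then σ
1 →τ 1 →σ 4
2 →τ 4 →σ 5
3 →τ 5 →σ 3
4 →τ 2 →σ 2
5 →τ 3 →σ 1

σ∘τ = [4 5 3 2 1]


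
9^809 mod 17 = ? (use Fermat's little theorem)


Fermat's little theorem: if p is prime and gcd(a,p)=1, then a^(p-1) ≡ 1 (mod p)
p = 17 is prime, gcd(9,17) = 1
Reduce exponent: 809 mod 16 = 9
So 9^809 ≡ 9^9 (mod 17)
9^9 mod 17 = 9

9^809 ≡ 9 (mod 17)


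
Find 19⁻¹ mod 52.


Use the extended Euclidean algorithm to write 1 = 19·s + 52·t; then s mod 52 is the inverse.
Euclidean algorithm:
  19 = 0·52 + 19
  52 = 2·19 + 14
  19 = 1·14 + 5
  14 = 2·5 + 4
  5 = 1·4 + 1
  4 = 4·1 + 0
gcd(19,52) = 1
Back-substitution gives: 19·(11) + 52·(-4) = 1
So 19⁻¹ ≡ 11 ≡ 11 (mod 52)
Check: 19 × 11 = 209 ≡ 1 (mod 52) ✓

19⁻¹ ≡ 11 (mod 52)


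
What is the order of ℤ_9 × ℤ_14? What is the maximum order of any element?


|ℤ_9 × ℤ_14| = 9 × 14 = 126
Max element order = lcm(9,14) = 126
Cyclic? Yes (gcd=1)

|ℤ_9×ℤ_14| = 126, max element order = 126


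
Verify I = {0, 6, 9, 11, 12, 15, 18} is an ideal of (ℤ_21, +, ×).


Check ideal conditions for I = {0, 6, 9, 11, 12, 15, 18} in ℤ_21:
(1) I is an additive subgroup? No
(2) For r ∈ ℤ_21 and a ∈ I: r·a ∈ I? No  [counterexample: r=2, a=11, r·a mod 21 = 1 ∉ I]

No, I is not an ideal of ℤ_21


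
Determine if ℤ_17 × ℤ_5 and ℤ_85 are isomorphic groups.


Comparing ℤ_17 × ℤ_5 and ℤ_85:
gcd(17,5) = 1, so ℤ_17 × ℤ_5 ≅ ℤ_85 (CRT)

Yes, ℤ_17 × ℤ_5 ≅ ℤ_85


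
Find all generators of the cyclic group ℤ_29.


g generates ℤ_n iff gcd(g,n) = 1
Prime factors of 29: 29
Generators are g ∈ {1,...,28} not divisible by any of these primes.
Generators: {1, 2, 3, 4, 5, 6, 7, 8, 9, 10, 11, 12, 13, 14, 15, 16, 17, 18, 19, 20, 21, 22, 23, 24, 25, 26, 27, 28}
Number of generators = φ(29) = 28

Generators of ℤ_29 = {1, 2, 3, 4, 5, 6, 7, 8, 9, 10, 11, 12, 13, 14, 15, 16, 17, 18, 19, 20, 21, 22, 23, 24, 25, 26, 27, 28}


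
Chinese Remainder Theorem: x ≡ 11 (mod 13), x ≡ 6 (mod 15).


m₁ = 13, m₂ = 15, gcd = 1, so CRT applies. M = m₁·m₂ = 195
Let M₁ = M/m₁ = 15, M₂ = M/m₂ = 13
Find y₁ ≡ M₁⁻¹ (mod m₁): 15⁻¹ ≡ 7 (mod 13)
Find y₂ ≡ M₂⁻¹ (mod m₂): 13⁻¹ ≡ 7 (mod 15)
x = a₁·M₁·y₁ + a₂·M₂·y₂ = 11·15·7 + 6·13·7 = 1701
Reduce mod 195: x ≡ 141
Check: 141 mod 13 = 11 ✓, 141 mod 15 = 6 ✓

x ≡ 141 (mod 195)


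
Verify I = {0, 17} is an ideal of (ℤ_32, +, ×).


Check ideal conditions for I = {0, 17} in ℤ_32:
(1) I is an additive subgroup? No
(2) For r ∈ ℤ_32 and a ∈ I: r·a ∈ I? No  [counterexample: r=2, a=17, r·a mod 32 = 2 ∉ I]

No, I is not an ideal of ℤ_32


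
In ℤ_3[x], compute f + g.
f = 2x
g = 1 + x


Add coefficients mod 3:
x^0: 0 + 1 = 1 (mod 3)
x^1: 2 + 1 = 0 (mod 3)
Result: 1

f + g = 1


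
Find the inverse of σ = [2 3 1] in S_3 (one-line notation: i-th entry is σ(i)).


To find σ⁻¹, swap domain and range:
σ(1) = 2 → σ⁻¹(2) = 1
σ(2) = 3 → σ⁻¹(3) = 2
σ(3) = 1 → σ⁻¹(1) = 3

σ⁻¹ = [3 1 2]


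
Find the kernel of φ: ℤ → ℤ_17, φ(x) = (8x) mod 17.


Kernel = preimage of identity
ker(φ) = {x ∈ ℤ : 8x ≡ 0 (mod 17)}. gcd(8,17) = 1, so 8x ≡ 0 (mod 17) ⟺ x ≡ 0 (mod 17/1 = 17). Hence ker(φ) = 17ℤ

ker(φ) = 17ℤ


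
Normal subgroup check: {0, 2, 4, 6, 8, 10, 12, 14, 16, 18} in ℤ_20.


H = {0, 2, 4, 6, 8, 10, 12, 14, 16, 18} in ℤ_20
ℤ_20 is abelian; every subgroup of an abelian group is normal

Yes, normal subgroup


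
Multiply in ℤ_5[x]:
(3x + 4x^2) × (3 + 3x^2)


Expand and collect like terms; reduce coefficients mod 5:
x^0: 0·3 = 0 ≡ 0 (mod 5)
x^1: 0·0 + 3·3 = 9 ≡ 4 (mod 5)
x^2: 0·3 + 3·0 + 4·3 = 12 ≡ 2 (mod 5)
x^3: 3·3 + 4·0 = 9 ≡ 4 (mod 5)
x^4: 4·3 = 12 ≡ 2 (mod 5)
Result: 4x + 2x^2 + 4x^3 + 2x^4

f · g = 4x + 2x^2 + 4x^3 + 2x^4


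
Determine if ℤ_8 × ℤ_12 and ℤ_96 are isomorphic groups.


Comparing ℤ_8 × ℤ_12 and ℤ_96:
gcd(8,12) = 4 ≠ 1. Max element order in ℤ_8×ℤ_12 is lcm(8,12) = 24 < 96, so it has no element of order 96

No, ℤ_8 × ℤ_12 ≇ ℤ_96


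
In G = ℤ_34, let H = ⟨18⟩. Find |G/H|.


|⟨18⟩| = n / gcd(18, 34) = 34 / 2 = 17
H is normal (ℤ_34 is abelian).
|G/H| = |G| / |H| = 34 / 17 = 2

|G/H| = 2


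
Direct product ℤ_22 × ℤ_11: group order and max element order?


|ℤ_22 × ℤ_11| = 22 × 11 = 242
Max element order = lcm(22,11) = 22
Cyclic? No (gcd=11)

|ℤ_22×ℤ_11| = 242, max element order = 22


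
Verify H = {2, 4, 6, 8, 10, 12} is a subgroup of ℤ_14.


Subgroup test for H = {2, 4, 6, 8, 10, 12} in (ℤ_14, +):
(1) 0 ∈ H? No
(2) Closure: for all a,b ∈ H, (a+b) mod 14 ∈ H? No  [counterexample: 2 + 12 = 0 ∉ H]
(3) Inverses: for all a ∈ H, -a mod 14 ∈ H? Yes

No, H is not a subgroup of ℤ_14


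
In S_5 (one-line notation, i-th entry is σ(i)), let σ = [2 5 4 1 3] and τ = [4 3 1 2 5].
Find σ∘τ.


σ∘τ: apply τ first, then σ
1 →τ 4 →σ 1
2 →τ 3 →σ 4
3 →τ 1 →σ 2
4 →τ 2 →σ 5
5 →τ 5 →σ 3

σ∘τ = [1 4 2 5 3]


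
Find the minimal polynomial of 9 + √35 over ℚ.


Let α = 9 + √35. Then α - 9 = √35, so (α - 9)² = 35, giving α² - 18α + 46 = 0. Degree 2 and α ∉ ℚ, so this is the minimal polynomial.

Minimal polynomial: x² - 18x + 46


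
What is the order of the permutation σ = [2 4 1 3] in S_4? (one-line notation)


Cycle decomposition: (1 2 4 3)
Cycle lengths: 4
Order = lcm(4) = 4

ord(σ) = 4


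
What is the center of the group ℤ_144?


Z(G) = {g ∈ G | gx = xg for all x ∈ G}
ℤ_144 is abelian, so Z(G) = G

Z(ℤ_144) = ℤ_144


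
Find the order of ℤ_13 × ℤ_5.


|A × B| = |A| · |B|
|ℤ_13 × ℤ_5| = 13 × 5 = 65

|ℤ_13 × ℤ_5| = 65


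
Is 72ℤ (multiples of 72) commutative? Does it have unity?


72ℤ is a commutative ring under +,× but has no multiplicative identity (1 ∉ 72ℤ); it has no zero divisors, but without unity it is not an integral domain
Commutative: Yes
Integral domain: No
Has unity: No

72ℤ (multiples of 72): Commutative=Yes, Unity=No


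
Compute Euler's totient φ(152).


Factor n: 152 = 2^3 × 19
φ(n) = n · ∏(1 - 1/p) over distinct primes p | n
φ(152) = 152 · (1 - 1/2) · (1 - 1/19) = 72

φ(152) = 72


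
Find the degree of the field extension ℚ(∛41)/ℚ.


∛41 has minimal polynomial x³ - 41 (irreducible over ℚ since 41 is not a perfect cube)

[ℚ(∛41)/ℚ] = 3


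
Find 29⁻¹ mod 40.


Use the extended Euclidean algorithm to write 1 = 29·s + 40·t; then s mod 40 is the inverse.
Euclidean algorithm:
  29 = 0·40 + 29
  40 = 1·29 + 11
  29 = 2·11 + 7
  11 = 1·7 + 4
  7 = 1·4 + 3
  4 = 1·3 + 1
  3 = 3·1 + 0
gcd(29,40) = 1
Back-substitution gives: 29·(-11) + 40·(8) = 1
So 29⁻¹ ≡ -11 ≡ 29 (mod 40)
Check: 29 × 29 = 841 ≡ 1 (mod 40) ✓

29⁻¹ ≡ 29 (mod 40)


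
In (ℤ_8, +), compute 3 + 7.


Operation: addition mod 8
3 + 7 = (a + b) mod 8 with a = 3, b = 7

3 + 7 = 2


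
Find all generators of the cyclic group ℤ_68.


g generates ℤ_n iff gcd(g,n) = 1
Prime factors of 68: 2, 17
Generators are g ∈ {1,...,67} not divisible by any of these primes.
Generators: {1, 3, 5, 7, 9, 11, 13, 15, 19, 21, 23, 25, 27, 29, 31, 33, 35, 37, 39, 41, 43, 45, 47, 49, 53, 55, 57, 59, 61, 63, 65, 67}
Number of generators = φ(68) = 32

Generators of ℤ_68 = {1, 3, 5, 7, 9, 11, 13, 15, 19, 21, 23, 25, 27, 29, 31, 33, 35, 37, 39, 41, 43, 45, 47, 49, 53, 55, 57, 59, 61, 63, 65, 67}


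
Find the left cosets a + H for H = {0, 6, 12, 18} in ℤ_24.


H = {0, 6, 12, 18}, |H| = 4
Number of cosets = |G|/|H| = 24/4 = 6
0 + H = {0, 6, 12, 18}
1 + H = {1, 7, 13, 19}
2 + H = {2, 8, 14, 20}
3 + H = {3, 9, 15, 21}
4 + H = {4, 10, 16, 22}
5 + H = {5, 11, 17, 23}

Cosets: 0+H={0,6,12,18}; 1+H={1,7,13,19}; 2+H={2,8,14,20}; 3+H={3,9,15,21}; 4+H={4,10,16,22}; 5+H={5,11,17,23}


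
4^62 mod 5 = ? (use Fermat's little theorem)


Fermat's little theorem: if p is prime and gcd(a,p)=1, then a^(p-1) ≡ 1 (mod p)
p = 5 is prime, gcd(4,5) = 1
Reduce exponent: 62 mod 4 = 2
So 4^62 ≡ 4^2 (mod 5)
4^2 mod 5 = 1

4^62 ≡ 1 (mod 5)


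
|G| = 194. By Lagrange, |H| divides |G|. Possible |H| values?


Lagrange's theorem: |H| divides |G|
|G| = 194
Divisors of 194: 1, 2, 97, 194

Possible subgroup orders: {1, 2, 97, 194}


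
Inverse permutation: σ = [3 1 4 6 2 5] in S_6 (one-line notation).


To find σ⁻¹, swap domain and range:
σ(1) = 3 → σ⁻¹(3) = 1
σ(2) = 1 → σ⁻¹(1) = 2
σ(3) = 4 → σ⁻¹(4) = 3
σ(4) = 6 → σ⁻¹(6) = 4
σ(5) = 2 → σ⁻¹(2) = 5
σ(6) = 5 → σ⁻¹(5) = 6

σ⁻¹ = [2 5 1 3 6 4]


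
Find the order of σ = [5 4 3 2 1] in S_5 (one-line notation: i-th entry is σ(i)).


Cycle decomposition: (1 5) (2 4)
Cycle lengths: 2, 2
Order = lcm(2, 2) = 2

ord(σ) = 2


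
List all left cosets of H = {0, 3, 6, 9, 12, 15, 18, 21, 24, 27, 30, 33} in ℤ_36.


H = {0, 3, 6, 9, 12, 15, 18, 21, 24, 27, 30, 33}, |H| = 12
Number of cosets = |G|/|H| = 36/12 = 3
0 + H = {0, 3, 6, 9, 12, 15, 18, 21, 24, 27, 30, 33}
1 + H = {1, 4, 7, 10, 13, 16, 19, 22, 25, 28, 31, 34}
2 + H = {2, 5, 8, 11, 14, 17, 20, 23, 26, 29, 32, 35}

Cosets: 0+H={0,3,6,9,12,15,18,21,24,27,30,33}; 1+H={1,4,7,10,13,16,19,22,25,28,31,34}; 2+H={2,5,8,11,14,17,20,23,26,29,32,35}


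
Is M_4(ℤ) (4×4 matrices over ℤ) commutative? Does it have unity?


Matrix multiplication is non-commutative for n ≥ 2; the identity matrix I is the unity; singular matrices give zero divisors, so not an integral domain
Commutative: No
Integral domain: No
Has unity: Yes

M_4(ℤ) (4×4 matrices over ℤ): Commutative=No, Unity=Yes


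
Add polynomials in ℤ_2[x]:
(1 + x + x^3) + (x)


Add coefficients mod 2:
x^0: 1 + 0 = 1 (mod 2)
x^1: 1 + 1 = 0 (mod 2)
x^2: 0 + 0 = 0 (mod 2)
x^3: 1 + 0 = 1 (mod 2)
Result: 1 + x^3

f + g = 1 + x^3


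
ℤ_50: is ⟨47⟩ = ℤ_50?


g generates ℤ_n iff gcd(g, n) = 1
gcd(47, 50) = 1
Since gcd = 1, 47 is a generator.

Yes, 47 generates ℤ_50


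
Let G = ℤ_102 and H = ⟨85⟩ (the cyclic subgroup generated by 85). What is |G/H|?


|⟨85⟩| = n / gcd(85, 102) = 102 / 17 = 6
H is normal (ℤ_102 is abelian).
|G/H| = |G| / |H| = 102 / 6 = 17

|G/H| = 17


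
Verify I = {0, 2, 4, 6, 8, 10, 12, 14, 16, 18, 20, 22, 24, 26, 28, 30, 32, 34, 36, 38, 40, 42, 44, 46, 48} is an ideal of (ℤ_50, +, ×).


Check ideal conditions for I = {0, 2, 4, 6, 8, 10, 12, 14, 16, 18, 20, 22, 24, 26, 28, 30, 32, 34, 36, 38, 40, 42, 44, 46, 48} in ℤ_50:
(1) I is an additive subgroup? Yes
(2) For r ∈ ℤ_50 and a ∈ I: r·a ∈ I? Yes

Yes, I is an ideal of ℤ_50


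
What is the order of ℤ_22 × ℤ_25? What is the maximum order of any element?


|ℤ_22 × ℤ_25| = 22 × 25 = 550
Max element order = lcm(22,25) = 550
Cyclic? Yes (gcd=1)

|ℤ_22×ℤ_25| = 550, max element order = 550


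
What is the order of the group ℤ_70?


ℤ_n has n elements.

|ℤ_70| = 70


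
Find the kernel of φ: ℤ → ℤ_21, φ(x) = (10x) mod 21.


Kernel = preimage of identity
ker(φ) = {x ∈ ℤ : 10x ≡ 0 (mod 21)}. gcd(10,21) = 1, so 10x ≡ 0 (mod 21) ⟺ x ≡ 0 (mod 21/1 = 21). Hence ker(φ) = 21ℤ

ker(φ) = 21ℤ


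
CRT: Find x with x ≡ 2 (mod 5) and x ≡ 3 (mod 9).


m₁ = 5, m₂ = 9, gcd = 1, so CRT applies. M = m₁·m₂ = 45
Let M₁ = M/m₁ = 9, M₂ = M/m₂ = 5
Find y₁ ≡ M₁⁻¹ (mod m₁): 9⁻¹ ≡ 4 (mod 5)
Find y₂ ≡ M₂⁻¹ (mod m₂): 5⁻¹ ≡ 2 (mod 9)
x = a₁·M₁·y₁ + a₂·M₂·y₂ = 2·9·4 + 3·5·2 = 102
Reduce mod 45: x ≡ 12
Check: 12 mod 5 = 2 ✓, 12 mod 9 = 3 ✓

x ≡ 12 (mod 45)


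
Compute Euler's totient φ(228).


Factor n: 228 = 2^2 × 3 × 19
φ(n) = n · ∏(1 - 1/p) over distinct primes p | n
φ(228) = 228 · (1 - 1/2) · (1 - 1/3) · (1 - 1/19) = 72

φ(228) = 72


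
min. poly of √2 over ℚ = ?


√2 satisfies x² - 2 = 0, irreducible over ℚ since 2 is squarefree

Minimal polynomial: x² - 2


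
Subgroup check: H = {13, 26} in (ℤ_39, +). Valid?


Subgroup test for H = {13, 26} in (ℤ_39, +):
(1) 0 ∈ H? No
(2) Closure: for all a,b ∈ H, (a+b) mod 39 ∈ H? No  [counterexample: 13 + 26 = 0 ∉ H]
(3) Inverses: for all a ∈ H, -a mod 39 ∈ H? Yes

No, H is not a subgroup of ℤ_39


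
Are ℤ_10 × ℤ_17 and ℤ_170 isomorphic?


Comparing ℤ_10 × ℤ_17 and ℤ_170:
gcd(10,17) = 1, so ℤ_10 × ℤ_17 ≅ ℤ_170 (CRT)

Yes, ℤ_10 × ℤ_17 ≅ ℤ_170


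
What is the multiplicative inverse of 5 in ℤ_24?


Use the extended Euclidean algorithm to write 1 = 5·s + 24·t; then s mod 24 is the inverse.
Euclidean algorithm:
  5 = 0·24 + 5
  24 = 4·5 + 4
  5 = 1·4 + 1
  4 = 4·1 + 0
gcd(5,24) = 1
Back-substitution gives: 5·(5) + 24·(-1) = 1
So 5⁻¹ ≡ 5 ≡ 5 (mod 24)
Check: 5 × 5 = 25 ≡ 1 (mod 24) ✓

5⁻¹ ≡ 5 (mod 24)


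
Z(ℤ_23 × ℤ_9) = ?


Z(G) = {g ∈ G | gx = xg for all x ∈ G}
Direct product of abelian groups is abelian, so Z(G) = G

Z(ℤ_23 × ℤ_9) = ℤ_23 × ℤ_9


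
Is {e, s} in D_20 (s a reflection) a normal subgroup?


H = {e, s} in D_20 (s a reflection)
r·s·r⁻¹ = sr⁻² ≠ s for n ≥ 3, so {e, s} is not closed under conjugation

No, not a normal subgroup


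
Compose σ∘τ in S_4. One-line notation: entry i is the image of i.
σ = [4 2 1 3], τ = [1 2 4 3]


σ∘τ: apply τ first, then σ
1 →τ 1 →σ 4
2 →τ 2 →σ 2
3 →τ 4 →σ 3
4 →τ 3 →σ 1

σ∘τ = [4 2 3 1]


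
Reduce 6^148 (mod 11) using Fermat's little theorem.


Fermat's little theorem: if p is prime and gcd(a,p)=1, then a^(p-1) ≡ 1 (mod p)
p = 11 is prime, gcd(6,11) = 1
Reduce exponent: 148 mod 10 = 8
So 6^148 ≡ 6^8 (mod 11)
6^8 mod 11 = 4

6^148 ≡ 4 (mod 11)


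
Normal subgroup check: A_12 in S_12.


H = A_12 in S_12
A_12 has index 2 in S_12, and every subgroup of index 2 is normal

Yes, normal subgroup


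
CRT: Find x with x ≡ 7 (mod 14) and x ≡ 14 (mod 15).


m₁ = 14, m₂ = 15, gcd = 1, so CRT applies. M = m₁·m₂ = 210
Let M₁ = M/m₁ = 15, M₂ = M/m₂ = 14
Find y₁ ≡ M₁⁻¹ (mod m₁): 15⁻¹ ≡ 1 (mod 14)
Find y₂ ≡ M₂⁻¹ (mod m₂): 14⁻¹ ≡ 14 (mod 15)
x = a₁·M₁·y₁ + a₂·M₂·y₂ = 7·15·1 + 14·14·14 = 2849
Reduce mod 210: x ≡ 119
Check: 119 mod 14 = 7 ✓, 119 mod 15 = 14 ✓

x ≡ 119 (mod 210)


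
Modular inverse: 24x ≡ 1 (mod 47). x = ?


Use the extended Euclidean algorithm to write 1 = 24·s + 47·t; then s mod 47 is the inverse.
Euclidean algorithm:
  24 = 0·47 + 24
  47 = 1·24 + 23
  24 = 1·23 + 1
  23 = 23·1 + 0
gcd(24,47) = 1
Back-substitution gives: 24·(2) + 47·(-1) = 1
So 24⁻¹ ≡ 2 ≡ 2 (mod 47)
Check: 24 × 2 = 48 ≡ 1 (mod 47) ✓

24⁻¹ ≡ 2 (mod 47)


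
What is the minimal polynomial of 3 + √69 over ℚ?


Let α = 3 + √69. Then α - 3 = √69, so (α - 3)² = 69, giving α² - 6α - 60 = 0. Degree 2 and α ∉ ℚ, so this is the minimal polynomial.

Minimal polynomial: x² - 6x - 60


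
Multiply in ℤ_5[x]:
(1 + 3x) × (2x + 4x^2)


Expand and collect like terms; reduce coefficients mod 5:
x^0: 1·0 = 0 ≡ 0 (mod 5)
x^1: 1·2 + 3·0 = 2 ≡ 2 (mod 5)
x^2: 1·4 + 3·2 = 10 ≡ 0 (mod 5)
x^3: 3·4 = 12 ≡ 2 (mod 5)
Result: 2x + 2x^3

f · g = 2x + 2x^3


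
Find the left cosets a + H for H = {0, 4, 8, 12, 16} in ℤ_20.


H = {0, 4, 8, 12, 16}, |H| = 5
Number of cosets = |G|/|H| = 20/5 = 4
0 + H = {0, 4, 8, 12, 16}
1 + H = {1, 5, 9, 13, 17}
2 + H = {2, 6, 10, 14, 18}
3 + H = {3, 7, 11, 15, 19}

Cosets: 0+H={0,4,8,12,16}; 1+H={1,5,9,13,17}; 2+H={2,6,10,14,18}; 3+H={3,7,11,15,19}
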